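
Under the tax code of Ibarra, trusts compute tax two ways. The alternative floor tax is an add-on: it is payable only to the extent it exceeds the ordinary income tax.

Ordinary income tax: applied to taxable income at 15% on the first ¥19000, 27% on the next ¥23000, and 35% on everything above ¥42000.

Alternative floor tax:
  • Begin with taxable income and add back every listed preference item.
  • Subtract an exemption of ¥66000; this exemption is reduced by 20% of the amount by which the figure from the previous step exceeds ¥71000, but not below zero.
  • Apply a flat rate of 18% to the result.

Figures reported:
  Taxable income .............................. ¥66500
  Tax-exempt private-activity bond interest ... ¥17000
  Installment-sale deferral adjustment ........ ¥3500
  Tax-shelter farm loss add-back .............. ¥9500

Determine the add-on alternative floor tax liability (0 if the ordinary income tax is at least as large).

¥0

Ordinary income tax:
  ¥19000 × 15% = ¥2850
  ¥23000 × 27% = ¥6210
  ¥24500 × 35% = ¥8575
  → ¥17635

Alternative floor tax:
  Adjusted income: ¥66500 + ¥17000 + ¥3500 + ¥9500 = ¥96500
  Exemption: ¥66000 − 20% × (¥96500 − ¥71000) = ¥66000 − ¥5100 = ¥60900
  Base: ¥96500 − ¥60900 = ¥35600
  ¥35600 × 18% = ¥6408

¥6408 ≤ ¥17635, so no add-on is due.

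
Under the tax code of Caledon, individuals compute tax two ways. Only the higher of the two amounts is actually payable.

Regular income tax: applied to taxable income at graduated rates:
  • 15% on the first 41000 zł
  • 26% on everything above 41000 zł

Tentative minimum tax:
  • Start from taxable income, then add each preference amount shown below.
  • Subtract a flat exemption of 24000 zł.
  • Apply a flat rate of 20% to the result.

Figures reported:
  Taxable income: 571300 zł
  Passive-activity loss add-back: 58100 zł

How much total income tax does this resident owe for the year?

Regular income tax:
  41000 zł × 15% = 6150 zł
  530300 zł × 26% = 137878 zł
  → 144028 zł

Tentative minimum tax:
  Adjusted income: 571300 zł + 58100 zł = 629400 zł
  Less exemption 24000 zł → base 605400 zł
  605400 zł × 20% = 121080 zł

144028 zł > 121080 zł, so the regular income tax governs.

144028 zł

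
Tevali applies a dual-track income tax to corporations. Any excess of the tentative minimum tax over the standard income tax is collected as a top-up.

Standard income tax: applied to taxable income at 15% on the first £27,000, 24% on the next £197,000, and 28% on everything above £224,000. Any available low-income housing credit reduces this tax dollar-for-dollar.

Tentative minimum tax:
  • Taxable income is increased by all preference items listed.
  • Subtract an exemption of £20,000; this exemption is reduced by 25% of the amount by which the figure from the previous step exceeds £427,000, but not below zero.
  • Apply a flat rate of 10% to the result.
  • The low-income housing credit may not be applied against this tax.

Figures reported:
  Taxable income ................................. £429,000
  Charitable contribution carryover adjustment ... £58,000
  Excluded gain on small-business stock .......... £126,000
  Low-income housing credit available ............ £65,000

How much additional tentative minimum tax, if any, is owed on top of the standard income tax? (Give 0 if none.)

Standard income tax:
  £27,000 × 15% = £4,050
  £197,000 × 24% = £47,280
  £205,000 × 28% = £57,400
  → £108,730
  Less low-income housing credit £65,000 → £43,730

Tentative minimum tax:
  Adjusted income: £429,000 + £58,000 + £126,000 = £613,000
  Exemption: 25% × (£613,000 − £427,000) = £46,500 ≥ £20,000, so the exemption is fully phased out
  Base: £613,000 − £0 = £613,000
  £613,000 × 10% = £61,300

Excess of tentative minimum tax over standard income tax: £61,300 − £43,730 = £17,570.

£17,570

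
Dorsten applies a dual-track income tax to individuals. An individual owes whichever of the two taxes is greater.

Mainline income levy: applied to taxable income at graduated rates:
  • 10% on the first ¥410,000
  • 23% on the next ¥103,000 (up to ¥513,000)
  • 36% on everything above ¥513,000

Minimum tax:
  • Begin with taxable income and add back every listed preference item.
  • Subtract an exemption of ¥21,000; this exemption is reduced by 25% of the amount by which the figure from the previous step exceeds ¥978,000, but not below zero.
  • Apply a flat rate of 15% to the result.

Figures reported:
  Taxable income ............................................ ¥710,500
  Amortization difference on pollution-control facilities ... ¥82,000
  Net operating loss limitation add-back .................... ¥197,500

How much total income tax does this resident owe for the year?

Minimum tax:
  Adjusted income: ¥710,500 + ¥82,000 + ¥197,500 = ¥990,000
  Exemption: ¥21,000 − 25% × (¥990,000 − ¥978,000) = ¥21,000 − ¥3,000 = ¥18,000
  Base: ¥990,000 − ¥18,000 = ¥972,000
  ¥972,000 × 15% = ¥145,800

Mainline income levy:
  ¥410,000 × 10% = ¥41,000
  ¥103,000 × 23% = ¥23,690
  ¥197,500 × 36% = ¥71,100
  → ¥135,790

¥145,800 > ¥135,790, so the minimum tax is the binding amount.

¥145,800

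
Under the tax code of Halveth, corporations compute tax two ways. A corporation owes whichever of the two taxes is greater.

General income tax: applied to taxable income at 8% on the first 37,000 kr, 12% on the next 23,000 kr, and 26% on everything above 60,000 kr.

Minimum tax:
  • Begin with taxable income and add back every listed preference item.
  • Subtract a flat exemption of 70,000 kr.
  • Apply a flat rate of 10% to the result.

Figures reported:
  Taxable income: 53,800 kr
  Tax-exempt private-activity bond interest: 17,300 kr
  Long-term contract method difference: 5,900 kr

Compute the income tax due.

General income tax:
  37,000 kr × 8% = 2,960 kr
  16,800 kr × 12% = 2,016 kr
  → 4,976 kr

Minimum tax:
  Adjusted income: 53,800 kr + 17,300 kr + 5,900 kr = 77,000 kr
  Less exemption 70,000 kr → base 7,000 kr
  7,000 kr × 10% = 700 kr

4,976 kr > 700 kr, so the general income tax governs.

4,976 kr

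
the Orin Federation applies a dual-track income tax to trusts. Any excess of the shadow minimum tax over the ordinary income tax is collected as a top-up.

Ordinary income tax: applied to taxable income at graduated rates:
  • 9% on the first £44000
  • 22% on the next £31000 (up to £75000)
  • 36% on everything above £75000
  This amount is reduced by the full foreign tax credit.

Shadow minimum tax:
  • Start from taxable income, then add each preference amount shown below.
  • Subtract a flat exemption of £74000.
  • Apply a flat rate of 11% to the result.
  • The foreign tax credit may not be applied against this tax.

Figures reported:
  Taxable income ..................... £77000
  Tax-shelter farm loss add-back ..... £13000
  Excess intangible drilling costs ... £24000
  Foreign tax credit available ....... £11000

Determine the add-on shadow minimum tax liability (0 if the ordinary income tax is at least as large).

£3900

Ordinary income tax:
  £44000 × 9% = £3960
  £31000 × 22% = £6820
  £2000 × 36% = £720
  → £11500
  Less foreign tax credit £11000 → £500

Shadow minimum tax:
  Adjusted income: £77000 + £13000 + £24000 = £114000
  Less exemption £74000 → base £40000
  £40000 × 11% = £4400

Excess of shadow minimum tax over ordinary income tax: £4400 − £500 = £3900.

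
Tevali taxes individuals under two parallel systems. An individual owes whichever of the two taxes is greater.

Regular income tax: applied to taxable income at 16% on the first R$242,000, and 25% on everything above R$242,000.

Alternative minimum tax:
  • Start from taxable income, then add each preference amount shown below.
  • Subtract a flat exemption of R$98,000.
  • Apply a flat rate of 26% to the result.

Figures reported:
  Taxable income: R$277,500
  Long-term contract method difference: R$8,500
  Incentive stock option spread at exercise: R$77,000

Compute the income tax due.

Regular income tax:
  R$242,000 × 16% = R$38,720
  R$35,500 × 25% = R$8,875
  → R$47,595

Alternative minimum tax:
  Adjusted income: R$277,500 + R$8,500 + R$77,000 = R$363,000
  Less exemption R$98,000 → base R$265,000
  R$265,000 × 26% = R$68,900

R$68,900 > R$47,595, so the alternative minimum tax is the binding amount.

R$68,900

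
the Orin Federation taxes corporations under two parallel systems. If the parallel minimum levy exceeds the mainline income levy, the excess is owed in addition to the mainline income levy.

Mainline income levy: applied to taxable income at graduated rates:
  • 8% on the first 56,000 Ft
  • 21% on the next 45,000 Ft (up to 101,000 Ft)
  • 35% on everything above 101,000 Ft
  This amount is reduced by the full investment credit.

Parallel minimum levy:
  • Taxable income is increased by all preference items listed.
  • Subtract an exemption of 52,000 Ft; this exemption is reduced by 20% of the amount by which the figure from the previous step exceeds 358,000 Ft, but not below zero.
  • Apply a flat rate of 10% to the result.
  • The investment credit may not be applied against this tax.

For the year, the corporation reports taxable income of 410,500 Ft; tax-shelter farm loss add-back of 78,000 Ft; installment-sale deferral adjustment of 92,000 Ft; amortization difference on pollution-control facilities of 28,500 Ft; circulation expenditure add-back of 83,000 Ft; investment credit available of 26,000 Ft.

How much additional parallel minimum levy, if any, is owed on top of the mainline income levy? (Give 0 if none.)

0 Ft

Mainline income levy:
  56,000 Ft × 8% = 4,480 Ft
  45,000 Ft × 21% = 9,450 Ft
  309,500 Ft × 35% = 108,325 Ft
  → 122,255 Ft
  Less investment credit 26,000 Ft → 96,255 Ft

Parallel minimum levy:
  Adjusted income: 410,500 Ft + 78,000 Ft + 92,000 Ft + 28,500 Ft + 83,000 Ft = 692,000 Ft
  Exemption: 20% × (692,000 Ft − 358,000 Ft) = 66,800 Ft ≥ 52,000 Ft, so the exemption is fully phased out
  Base: 692,000 Ft − 0 Ft = 692,000 Ft
  692,000 Ft × 10% = 69,200 Ft

69,200 Ft ≤ 96,255 Ft, so no add-on is due.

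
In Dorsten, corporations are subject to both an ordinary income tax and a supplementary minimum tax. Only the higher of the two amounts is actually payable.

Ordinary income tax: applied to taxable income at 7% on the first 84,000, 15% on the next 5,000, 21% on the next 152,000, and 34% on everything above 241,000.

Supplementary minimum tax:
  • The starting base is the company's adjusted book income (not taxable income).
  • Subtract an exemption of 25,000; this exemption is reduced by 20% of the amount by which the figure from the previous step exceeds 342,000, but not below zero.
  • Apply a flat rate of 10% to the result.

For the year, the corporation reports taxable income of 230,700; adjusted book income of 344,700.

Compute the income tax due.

Supplementary minimum tax:
  Base (adjusted book income): 344,700
  Exemption: 25,000 − 20% × (344,700 − 342,000) = 25,000 − 540 = 24,460
  Base: 344,700 − 24,460 = 320,240
  320,240 × 10% = 32,024

Ordinary income tax:
  84,000 × 7% = 5,880
  5,000 × 15% = 750
  141,700 × 21% = 29,757
  → 36,387

36,387 > 32,024, so the ordinary income tax governs.

36,387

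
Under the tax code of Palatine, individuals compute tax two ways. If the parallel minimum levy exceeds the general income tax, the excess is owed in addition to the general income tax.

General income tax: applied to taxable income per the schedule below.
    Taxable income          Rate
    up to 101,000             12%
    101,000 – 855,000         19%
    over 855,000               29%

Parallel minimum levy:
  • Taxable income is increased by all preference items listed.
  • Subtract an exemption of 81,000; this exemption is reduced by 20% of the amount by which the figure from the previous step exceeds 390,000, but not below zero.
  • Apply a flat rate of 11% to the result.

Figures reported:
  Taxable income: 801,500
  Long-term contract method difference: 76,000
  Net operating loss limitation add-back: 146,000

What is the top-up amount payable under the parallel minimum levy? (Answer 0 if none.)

0

Parallel minimum levy:
  Adjusted income: 801,500 + 76,000 + 146,000 = 1,023,500
  Exemption: 20% × (1,023,500 − 390,000) = 126,700 ≥ 81,000, so the exemption is fully phased out
  Base: 1,023,500 − 0 = 1,023,500
  1,023,500 × 11% = 112,585

General income tax:
  101,000 × 12% = 12,120
  700,500 × 19% = 133,095
  → 145,215

112,585 ≤ 145,215, so no add-on is due.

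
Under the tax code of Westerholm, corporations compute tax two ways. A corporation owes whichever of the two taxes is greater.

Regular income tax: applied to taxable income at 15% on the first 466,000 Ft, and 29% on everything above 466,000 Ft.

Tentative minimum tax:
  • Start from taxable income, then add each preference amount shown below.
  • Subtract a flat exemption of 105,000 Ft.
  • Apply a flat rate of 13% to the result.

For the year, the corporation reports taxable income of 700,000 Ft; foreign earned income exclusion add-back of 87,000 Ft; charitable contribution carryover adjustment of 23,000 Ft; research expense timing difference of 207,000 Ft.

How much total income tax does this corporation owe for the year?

137,760 Ft

Regular income tax:
  466,000 Ft × 15% = 69,900 Ft
  234,000 Ft × 29% = 67,860 Ft
  → 137,760 Ft

Tentative minimum tax:
  Adjusted income: 700,000 Ft + 87,000 Ft + 23,000 Ft + 207,000 Ft = 1,017,000 Ft
  Less exemption 105,000 Ft → base 912,000 Ft
  912,000 Ft × 13% = 118,560 Ft

137,760 Ft > 118,560 Ft, so the regular income tax governs.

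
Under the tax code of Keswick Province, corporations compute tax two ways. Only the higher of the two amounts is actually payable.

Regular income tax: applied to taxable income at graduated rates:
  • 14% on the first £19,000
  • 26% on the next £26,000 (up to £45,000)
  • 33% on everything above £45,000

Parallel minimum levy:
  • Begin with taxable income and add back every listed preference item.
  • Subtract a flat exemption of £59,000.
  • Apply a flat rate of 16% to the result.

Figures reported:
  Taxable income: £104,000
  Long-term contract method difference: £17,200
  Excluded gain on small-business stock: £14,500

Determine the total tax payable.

£28,890

Parallel minimum levy:
  Adjusted income: £104,000 + £17,200 + £14,500 = £135,700
  Less exemption £59,000 → base £76,700
  £76,700 × 16% = £12,272

Regular income tax:
  £19,000 × 14% = £2,660
  £26,000 × 26% = £6,760
  £59,000 × 33% = £19,470
  → £28,890

£28,890 > £12,272, so the regular income tax governs.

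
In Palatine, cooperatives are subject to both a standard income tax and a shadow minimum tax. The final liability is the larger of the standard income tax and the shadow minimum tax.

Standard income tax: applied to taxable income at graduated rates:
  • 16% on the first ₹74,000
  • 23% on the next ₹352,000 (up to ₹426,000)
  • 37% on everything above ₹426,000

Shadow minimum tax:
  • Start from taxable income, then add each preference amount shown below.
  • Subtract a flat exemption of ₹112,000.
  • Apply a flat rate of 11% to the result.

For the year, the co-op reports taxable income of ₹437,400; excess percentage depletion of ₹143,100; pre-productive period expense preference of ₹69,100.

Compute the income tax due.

₹97,018

Standard income tax:
  ₹74,000 × 16% = ₹11,840
  ₹352,000 × 23% = ₹80,960
  ₹11,400 × 37% = ₹4,218
  → ₹97,018

Shadow minimum tax:
  Adjusted income: ₹437,400 + ₹143,100 + ₹69,100 = ₹649,600
  Less exemption ₹112,000 → base ₹537,600
  ₹537,600 × 11% = ₹59,136

₹97,018 > ₹59,136, so the standard income tax governs.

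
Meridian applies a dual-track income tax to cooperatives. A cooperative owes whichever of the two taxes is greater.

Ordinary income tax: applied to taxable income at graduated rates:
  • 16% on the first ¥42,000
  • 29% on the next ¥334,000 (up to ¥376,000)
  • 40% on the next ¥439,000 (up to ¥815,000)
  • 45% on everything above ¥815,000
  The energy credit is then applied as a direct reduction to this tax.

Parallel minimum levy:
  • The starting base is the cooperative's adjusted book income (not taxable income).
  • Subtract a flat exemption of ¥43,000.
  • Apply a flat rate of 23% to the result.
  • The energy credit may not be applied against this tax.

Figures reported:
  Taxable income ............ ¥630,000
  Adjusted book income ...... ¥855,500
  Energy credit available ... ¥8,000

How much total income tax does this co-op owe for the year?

Parallel minimum levy:
  Base (adjusted book income): ¥855,500
  Less exemption ¥43,000 → base ¥812,500
  ¥812,500 × 23% = ¥186,875

Ordinary income tax:
  ¥42,000 × 16% = ¥6,720
  ¥334,000 × 29% = ¥96,860
  ¥254,000 × 40% = ¥101,600
  → ¥205,180
  Less energy credit ¥8,000 → ¥197,180

¥197,180 > ¥186,875, so the ordinary income tax governs.

¥197,180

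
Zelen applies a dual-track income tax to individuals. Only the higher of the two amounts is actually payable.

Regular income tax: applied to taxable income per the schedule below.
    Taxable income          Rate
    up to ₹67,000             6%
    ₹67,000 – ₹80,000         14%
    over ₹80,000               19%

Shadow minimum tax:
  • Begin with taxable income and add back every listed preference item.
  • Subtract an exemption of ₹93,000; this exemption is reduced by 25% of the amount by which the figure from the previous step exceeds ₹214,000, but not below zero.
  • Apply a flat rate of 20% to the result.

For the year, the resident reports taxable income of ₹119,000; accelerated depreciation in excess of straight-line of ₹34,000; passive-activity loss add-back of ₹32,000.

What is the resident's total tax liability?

₹18,400

Regular income tax:
  ₹67,000 × 6% = ₹4,020
  ₹13,000 × 14% = ₹1,820
  ₹39,000 × 19% = ₹7,410
  → ₹13,250

Shadow minimum tax:
  Adjusted income: ₹119,000 + ₹34,000 + ₹32,000 = ₹185,000
  Exemption: ₹185,000 ≤ ₹214,000, so full ₹93,000 applies
  Base: ₹185,000 − ₹93,000 = ₹92,000
  ₹92,000 × 20% = ₹18,400

₹18,400 > ₹13,250, so the shadow minimum tax is the binding amount.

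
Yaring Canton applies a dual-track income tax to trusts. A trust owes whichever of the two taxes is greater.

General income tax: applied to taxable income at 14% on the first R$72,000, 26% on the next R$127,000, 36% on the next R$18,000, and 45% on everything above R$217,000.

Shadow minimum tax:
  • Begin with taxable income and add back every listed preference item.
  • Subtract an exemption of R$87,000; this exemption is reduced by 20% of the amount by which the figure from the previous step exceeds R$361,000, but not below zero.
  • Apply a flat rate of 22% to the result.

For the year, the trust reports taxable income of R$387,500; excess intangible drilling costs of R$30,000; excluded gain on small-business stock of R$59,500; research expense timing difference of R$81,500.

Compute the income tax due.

R$126,305

Shadow minimum tax:
  Adjusted income: R$387,500 + R$30,000 + R$59,500 + R$81,500 = R$558,500
  Exemption: R$87,000 − 20% × (R$558,500 − R$361,000) = R$87,000 − R$39,500 = R$47,500
  Base: R$558,500 − R$47,500 = R$511,000
  R$511,000 × 22% = R$112,420

General income tax:
  R$72,000 × 14% = R$10,080
  R$127,000 × 26% = R$33,020
  R$18,000 × 36% = R$6,480
  R$170,500 × 45% = R$76,725
  → R$126,305

R$126,305 > R$112,420, so the general income tax governs.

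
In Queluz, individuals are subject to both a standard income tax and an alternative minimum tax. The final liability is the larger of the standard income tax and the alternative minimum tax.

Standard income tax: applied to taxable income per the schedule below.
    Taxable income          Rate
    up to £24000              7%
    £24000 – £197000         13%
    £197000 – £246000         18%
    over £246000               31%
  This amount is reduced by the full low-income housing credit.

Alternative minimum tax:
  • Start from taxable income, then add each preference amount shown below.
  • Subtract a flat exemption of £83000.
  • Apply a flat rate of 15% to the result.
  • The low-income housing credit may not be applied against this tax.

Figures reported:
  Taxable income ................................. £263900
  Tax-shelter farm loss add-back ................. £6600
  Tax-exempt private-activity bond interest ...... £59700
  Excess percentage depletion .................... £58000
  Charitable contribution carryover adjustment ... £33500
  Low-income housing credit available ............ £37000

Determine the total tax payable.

£50805

Alternative minimum tax:
  Adjusted income: £263900 + £6600 + £59700 + £58000 + £33500 = £421700
  Less exemption £83000 → base £338700
  £338700 × 15% = £50805

Standard income tax:
  £24000 × 7% = £1680
  £173000 × 13% = £22490
  £49000 × 18% = £8820
  £17900 × 31% = £5549
  → £38539
  Less low-income housing credit £37000 → £1539

£50805 > £1539, so the alternative minimum tax is the binding amount.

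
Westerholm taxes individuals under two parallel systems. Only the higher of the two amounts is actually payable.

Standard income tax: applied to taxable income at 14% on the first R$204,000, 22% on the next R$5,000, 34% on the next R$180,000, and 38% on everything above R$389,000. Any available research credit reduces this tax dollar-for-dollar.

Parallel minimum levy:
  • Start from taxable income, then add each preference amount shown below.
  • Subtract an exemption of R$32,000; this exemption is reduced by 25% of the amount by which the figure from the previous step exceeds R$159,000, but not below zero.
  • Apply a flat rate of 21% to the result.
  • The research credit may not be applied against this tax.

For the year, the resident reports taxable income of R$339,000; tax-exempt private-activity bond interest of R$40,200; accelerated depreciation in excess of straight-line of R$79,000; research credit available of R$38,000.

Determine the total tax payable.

Parallel minimum levy:
  Adjusted income: R$339,000 + R$40,200 + R$79,000 = R$458,200
  Exemption: 25% × (R$458,200 − R$159,000) = R$74,800 ≥ R$32,000, so the exemption is fully phased out
  Base: R$458,200 − R$0 = R$458,200
  R$458,200 × 21% = R$96,222

Standard income tax:
  R$204,000 × 14% = R$28,560
  R$5,000 × 22% = R$1,100
  R$130,000 × 34% = R$44,200
  → R$73,860
  Less research credit R$38,000 → R$35,860

R$96,222 > R$35,860, so the parallel minimum levy is the binding amount.

R$96,222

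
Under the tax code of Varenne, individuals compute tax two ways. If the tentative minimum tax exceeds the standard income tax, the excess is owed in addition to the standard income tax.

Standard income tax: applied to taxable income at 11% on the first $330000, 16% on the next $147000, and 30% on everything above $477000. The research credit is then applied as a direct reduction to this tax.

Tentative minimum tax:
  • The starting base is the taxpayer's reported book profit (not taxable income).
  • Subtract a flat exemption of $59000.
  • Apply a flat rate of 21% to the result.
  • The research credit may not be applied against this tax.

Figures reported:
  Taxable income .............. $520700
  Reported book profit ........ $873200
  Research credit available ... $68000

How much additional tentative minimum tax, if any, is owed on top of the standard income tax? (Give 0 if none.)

$166052

Tentative minimum tax:
  Base (reported book profit): $873200
  Less exemption $59000 → base $814200
  $814200 × 21% = $170982

Standard income tax:
  $330000 × 11% = $36300
  $147000 × 16% = $23520
  $43700 × 30% = $13110
  → $72930
  Less research credit $68000 → $4930

Excess of tentative minimum tax over standard income tax: $170982 − $4930 = $166052.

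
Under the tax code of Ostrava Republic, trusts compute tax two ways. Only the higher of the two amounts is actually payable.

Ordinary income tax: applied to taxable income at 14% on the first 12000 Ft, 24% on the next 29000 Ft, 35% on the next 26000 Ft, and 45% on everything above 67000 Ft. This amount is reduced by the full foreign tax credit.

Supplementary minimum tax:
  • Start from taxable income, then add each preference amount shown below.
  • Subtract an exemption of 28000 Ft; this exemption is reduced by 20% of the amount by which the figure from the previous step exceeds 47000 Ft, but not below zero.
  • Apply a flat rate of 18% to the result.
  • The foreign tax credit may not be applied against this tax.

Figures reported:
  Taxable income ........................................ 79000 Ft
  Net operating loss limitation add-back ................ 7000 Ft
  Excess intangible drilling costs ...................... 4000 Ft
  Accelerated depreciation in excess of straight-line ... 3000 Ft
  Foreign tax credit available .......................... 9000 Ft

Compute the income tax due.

14140 Ft

Ordinary income tax:
  12000 Ft × 14% = 1680 Ft
  29000 Ft × 24% = 6960 Ft
  26000 Ft × 35% = 9100 Ft
  12000 Ft × 45% = 5400 Ft
  → 23140 Ft
  Less foreign tax credit 9000 Ft → 14140 Ft

Supplementary minimum tax:
  Adjusted income: 79000 Ft + 7000 Ft + 4000 Ft + 3000 Ft = 93000 Ft
  Exemption: 28000 Ft − 20% × (93000 Ft − 47000 Ft) = 28000 Ft − 9200 Ft = 18800 Ft
  Base: 93000 Ft − 18800 Ft = 74200 Ft
  74200 Ft × 18% = 13356 Ft

14140 Ft > 13356 Ft, so the ordinary income tax governs.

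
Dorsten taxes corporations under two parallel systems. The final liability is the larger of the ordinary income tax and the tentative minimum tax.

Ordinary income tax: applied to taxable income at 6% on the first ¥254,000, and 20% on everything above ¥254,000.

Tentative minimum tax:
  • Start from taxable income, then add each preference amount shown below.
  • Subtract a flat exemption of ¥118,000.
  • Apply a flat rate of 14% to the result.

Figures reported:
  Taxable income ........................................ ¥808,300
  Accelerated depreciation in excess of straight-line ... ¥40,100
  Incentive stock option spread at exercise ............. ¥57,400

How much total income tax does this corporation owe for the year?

¥126,100

Ordinary income tax:
  ¥254,000 × 6% = ¥15,240
  ¥554,300 × 20% = ¥110,860
  → ¥126,100

Tentative minimum tax:
  Adjusted income: ¥808,300 + ¥40,100 + ¥57,400 = ¥905,800
  Less exemption ¥118,000 → base ¥787,800
  ¥787,800 × 14% = ¥110,292

¥126,100 > ¥110,292, so the ordinary income tax governs.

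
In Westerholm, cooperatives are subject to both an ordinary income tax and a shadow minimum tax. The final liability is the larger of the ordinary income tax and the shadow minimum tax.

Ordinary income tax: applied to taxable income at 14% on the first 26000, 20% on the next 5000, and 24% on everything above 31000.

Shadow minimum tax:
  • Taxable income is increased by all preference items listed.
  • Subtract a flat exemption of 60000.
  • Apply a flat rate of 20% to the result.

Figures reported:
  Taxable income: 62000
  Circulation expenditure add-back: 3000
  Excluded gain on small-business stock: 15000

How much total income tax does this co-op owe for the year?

12080

Shadow minimum tax:
  Adjusted income: 62000 + 3000 + 15000 = 80000
  Less exemption 60000 → base 20000
  20000 × 20% = 4000

Ordinary income tax:
  26000 × 14% = 3640
  5000 × 20% = 1000
  31000 × 24% = 7440
  → 12080

12080 > 4000, so the ordinary income tax governs.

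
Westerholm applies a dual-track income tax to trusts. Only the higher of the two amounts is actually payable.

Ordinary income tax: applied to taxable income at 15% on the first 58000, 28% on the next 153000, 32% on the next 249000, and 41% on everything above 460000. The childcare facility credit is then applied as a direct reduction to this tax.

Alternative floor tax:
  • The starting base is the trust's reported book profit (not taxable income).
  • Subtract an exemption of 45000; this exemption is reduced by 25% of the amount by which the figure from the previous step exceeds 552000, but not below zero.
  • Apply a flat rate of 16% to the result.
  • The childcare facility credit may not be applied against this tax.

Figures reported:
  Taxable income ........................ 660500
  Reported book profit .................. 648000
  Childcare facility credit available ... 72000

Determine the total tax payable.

Alternative floor tax:
  Base (reported book profit): 648000
  Exemption: 45000 − 25% × (648000 − 552000) = 45000 − 24000 = 21000
  Base: 648000 − 21000 = 627000
  627000 × 16% = 100320

Ordinary income tax:
  58000 × 15% = 8700
  153000 × 28% = 42840
  249000 × 32% = 79680
  200500 × 41% = 82205
  → 213425
  Less childcare facility credit 72000 → 141425

141425 > 100320, so the ordinary income tax governs.

141425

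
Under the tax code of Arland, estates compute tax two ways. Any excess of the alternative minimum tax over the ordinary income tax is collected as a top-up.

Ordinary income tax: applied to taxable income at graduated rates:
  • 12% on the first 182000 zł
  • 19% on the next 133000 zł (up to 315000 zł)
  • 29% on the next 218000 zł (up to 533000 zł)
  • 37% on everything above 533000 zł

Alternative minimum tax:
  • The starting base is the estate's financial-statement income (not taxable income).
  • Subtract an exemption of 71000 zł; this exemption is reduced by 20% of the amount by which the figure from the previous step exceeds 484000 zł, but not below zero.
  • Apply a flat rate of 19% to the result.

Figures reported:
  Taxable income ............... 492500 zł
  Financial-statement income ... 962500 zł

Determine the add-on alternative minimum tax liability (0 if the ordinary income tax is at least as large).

84290 zł

Ordinary income tax:
  182000 zł × 12% = 21840 zł
  133000 zł × 19% = 25270 zł
  177500 zł × 29% = 51475 zł
  → 98585 zł

Alternative minimum tax:
  Base (financial-statement income): 962500 zł
  Exemption: 20% × (962500 zł − 484000 zł) = 95700 zł ≥ 71000 zł, so the exemption is fully phased out
  Base: 962500 zł − 0 zł = 962500 zł
  962500 zł × 19% = 182875 zł

Excess of alternative minimum tax over ordinary income tax: 182875 zł − 98585 zł = 84290 zł.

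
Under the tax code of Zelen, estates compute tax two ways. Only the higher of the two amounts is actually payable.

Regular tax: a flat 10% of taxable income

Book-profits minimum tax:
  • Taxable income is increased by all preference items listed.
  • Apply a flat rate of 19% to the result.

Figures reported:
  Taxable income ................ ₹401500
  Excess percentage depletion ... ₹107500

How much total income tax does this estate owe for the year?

₹96710

Regular tax:
  ₹401500 × 10% = ₹40150

Book-profits minimum tax:
  Adjusted income: ₹401500 + ₹107500 = ₹509000
  ₹509000 × 19% = ₹96710

₹96710 > ₹40150, so the book-profits minimum tax is the binding amount.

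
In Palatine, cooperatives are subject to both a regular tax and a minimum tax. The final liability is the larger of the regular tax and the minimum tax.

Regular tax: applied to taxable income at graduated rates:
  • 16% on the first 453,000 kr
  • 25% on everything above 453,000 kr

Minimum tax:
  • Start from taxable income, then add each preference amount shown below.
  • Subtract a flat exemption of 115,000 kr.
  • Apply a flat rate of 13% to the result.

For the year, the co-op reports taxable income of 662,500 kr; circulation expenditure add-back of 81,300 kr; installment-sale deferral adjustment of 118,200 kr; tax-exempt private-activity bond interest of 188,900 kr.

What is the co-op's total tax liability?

Regular tax:
  453,000 kr × 16% = 72,480 kr
  209,500 kr × 25% = 52,375 kr
  → 124,855 kr

Minimum tax:
  Adjusted income: 662,500 kr + 81,300 kr + 118,200 kr + 188,900 kr = 1,050,900 kr
  Less exemption 115,000 kr → base 935,900 kr
  935,900 kr × 13% = 121,667 kr

124,855 kr > 121,667 kr, so the regular tax governs.

124,855 kr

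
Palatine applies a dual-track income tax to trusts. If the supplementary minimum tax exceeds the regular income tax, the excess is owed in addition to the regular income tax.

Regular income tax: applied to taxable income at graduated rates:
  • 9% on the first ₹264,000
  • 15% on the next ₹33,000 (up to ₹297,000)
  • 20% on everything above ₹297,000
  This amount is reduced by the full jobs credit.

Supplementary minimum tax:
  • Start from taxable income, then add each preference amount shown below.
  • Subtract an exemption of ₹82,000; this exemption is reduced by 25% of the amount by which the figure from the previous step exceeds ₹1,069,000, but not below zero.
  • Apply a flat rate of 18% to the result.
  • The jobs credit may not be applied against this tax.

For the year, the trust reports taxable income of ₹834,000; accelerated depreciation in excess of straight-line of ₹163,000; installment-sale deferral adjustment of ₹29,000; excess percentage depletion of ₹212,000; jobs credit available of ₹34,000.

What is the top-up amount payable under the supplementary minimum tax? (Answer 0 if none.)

₹113,575

Regular income tax:
  ₹264,000 × 9% = ₹23,760
  ₹33,000 × 15% = ₹4,950
  ₹537,000 × 20% = ₹107,400
  → ₹136,110
  Less jobs credit ₹34,000 → ₹102,110

Supplementary minimum tax:
  Adjusted income: ₹834,000 + ₹163,000 + ₹29,000 + ₹212,000 = ₹1,238,000
  Exemption: ₹82,000 − 25% × (₹1,238,000 − ₹1,069,000) = ₹82,000 − ₹42,250 = ₹39,750
  Base: ₹1,238,000 − ₹39,750 = ₹1,198,250
  ₹1,198,250 × 18% = ₹215,685

Excess of supplementary minimum tax over regular income tax: ₹215,685 − ₹102,110 = ₹113,575.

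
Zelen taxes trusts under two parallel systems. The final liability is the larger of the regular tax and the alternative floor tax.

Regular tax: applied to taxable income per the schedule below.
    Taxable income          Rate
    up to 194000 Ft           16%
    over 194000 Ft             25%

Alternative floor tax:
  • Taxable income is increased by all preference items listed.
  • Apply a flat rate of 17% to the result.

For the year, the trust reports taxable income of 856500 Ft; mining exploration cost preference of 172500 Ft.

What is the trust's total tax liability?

Alternative floor tax:
  Adjusted income: 856500 Ft + 172500 Ft = 1029000 Ft
  1029000 Ft × 17% = 174930 Ft

Regular tax:
  194000 Ft × 16% = 31040 Ft
  662500 Ft × 25% = 165625 Ft
  → 196665 Ft

196665 Ft > 174930 Ft, so the regular tax governs.

196665 Ft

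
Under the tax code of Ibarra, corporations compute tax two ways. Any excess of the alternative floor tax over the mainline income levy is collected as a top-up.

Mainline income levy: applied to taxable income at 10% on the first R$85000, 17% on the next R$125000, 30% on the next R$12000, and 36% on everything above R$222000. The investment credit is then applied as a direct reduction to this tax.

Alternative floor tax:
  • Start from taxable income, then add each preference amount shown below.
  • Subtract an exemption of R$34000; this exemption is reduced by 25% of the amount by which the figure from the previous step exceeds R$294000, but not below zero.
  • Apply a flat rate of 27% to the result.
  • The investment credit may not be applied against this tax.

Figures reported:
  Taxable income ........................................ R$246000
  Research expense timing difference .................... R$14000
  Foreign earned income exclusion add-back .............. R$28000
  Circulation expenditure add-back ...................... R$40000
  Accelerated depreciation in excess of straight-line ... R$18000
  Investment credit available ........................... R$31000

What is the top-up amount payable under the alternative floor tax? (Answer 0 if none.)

Mainline income levy:
  R$85000 × 10% = R$8500
  R$125000 × 17% = R$21250
  R$12000 × 30% = R$3600
  R$24000 × 36% = R$8640
  → R$41990
  Less investment credit R$31000 → R$10990

Alternative floor tax:
  Adjusted income: R$246000 + R$14000 + R$28000 + R$40000 + R$18000 = R$346000
  Exemption: R$34000 − 25% × (R$346000 − R$294000) = R$34000 − R$13000 = R$21000
  Base: R$346000 − R$21000 = R$325000
  R$325000 × 27% = R$87750

Excess of alternative floor tax over mainline income levy: R$87750 − R$10990 = R$76760.

R$76760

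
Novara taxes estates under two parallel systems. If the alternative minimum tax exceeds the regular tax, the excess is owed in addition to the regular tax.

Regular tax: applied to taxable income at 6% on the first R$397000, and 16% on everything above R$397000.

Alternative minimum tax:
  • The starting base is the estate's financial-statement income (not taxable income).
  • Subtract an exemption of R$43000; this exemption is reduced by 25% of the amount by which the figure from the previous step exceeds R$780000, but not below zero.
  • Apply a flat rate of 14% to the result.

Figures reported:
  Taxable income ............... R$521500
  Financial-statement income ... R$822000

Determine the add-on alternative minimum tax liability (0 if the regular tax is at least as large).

Regular tax:
  R$397000 × 6% = R$23820
  R$124500 × 16% = R$19920
  → R$43740

Alternative minimum tax:
  Base (financial-statement income): R$822000
  Exemption: R$43000 − 25% × (R$822000 − R$780000) = R$43000 − R$10500 = R$32500
  Base: R$822000 − R$32500 = R$789500
  R$789500 × 14% = R$110530

Excess of alternative minimum tax over regular tax: R$110530 − R$43740 = R$66790.

R$66790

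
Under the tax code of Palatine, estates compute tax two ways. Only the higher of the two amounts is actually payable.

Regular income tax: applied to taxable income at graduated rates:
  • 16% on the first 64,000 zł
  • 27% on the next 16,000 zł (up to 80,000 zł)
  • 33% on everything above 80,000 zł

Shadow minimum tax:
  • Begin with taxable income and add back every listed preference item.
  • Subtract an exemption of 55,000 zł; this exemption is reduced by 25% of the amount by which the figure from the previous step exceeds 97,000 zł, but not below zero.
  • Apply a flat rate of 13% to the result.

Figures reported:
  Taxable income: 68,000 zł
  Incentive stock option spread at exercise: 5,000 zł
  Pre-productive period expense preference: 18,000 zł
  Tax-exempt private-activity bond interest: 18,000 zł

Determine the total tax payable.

11,320 zł

Regular income tax:
  64,000 zł × 16% = 10,240 zł
  4,000 zł × 27% = 1,080 zł
  → 11,320 zł

Shadow minimum tax:
  Adjusted income: 68,000 zł + 5,000 zł + 18,000 zł + 18,000 zł = 109,000 zł
  Exemption: 55,000 zł − 25% × (109,000 zł − 97,000 zł) = 55,000 zł − 3,000 zł = 52,000 zł
  Base: 109,000 zł − 52,000 zł = 57,000 zł
  57,000 zł × 13% = 7,410 zł

11,320 zł > 7,410 zł, so the regular income tax governs.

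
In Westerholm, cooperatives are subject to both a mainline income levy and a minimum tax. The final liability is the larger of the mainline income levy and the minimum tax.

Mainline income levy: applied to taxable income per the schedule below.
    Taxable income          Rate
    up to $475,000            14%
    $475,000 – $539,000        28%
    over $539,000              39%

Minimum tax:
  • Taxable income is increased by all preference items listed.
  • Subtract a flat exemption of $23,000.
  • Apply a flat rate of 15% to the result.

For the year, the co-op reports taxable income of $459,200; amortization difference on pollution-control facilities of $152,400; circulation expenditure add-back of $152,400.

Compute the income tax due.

$111,150

Mainline income levy:
  $459,200 × 14% = $64,288

Minimum tax:
  Adjusted income: $459,200 + $152,400 + $152,400 = $764,000
  Less exemption $23,000 → base $741,000
  $741,000 × 15% = $111,150

$111,150 > $64,288, so the minimum tax is the binding amount.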